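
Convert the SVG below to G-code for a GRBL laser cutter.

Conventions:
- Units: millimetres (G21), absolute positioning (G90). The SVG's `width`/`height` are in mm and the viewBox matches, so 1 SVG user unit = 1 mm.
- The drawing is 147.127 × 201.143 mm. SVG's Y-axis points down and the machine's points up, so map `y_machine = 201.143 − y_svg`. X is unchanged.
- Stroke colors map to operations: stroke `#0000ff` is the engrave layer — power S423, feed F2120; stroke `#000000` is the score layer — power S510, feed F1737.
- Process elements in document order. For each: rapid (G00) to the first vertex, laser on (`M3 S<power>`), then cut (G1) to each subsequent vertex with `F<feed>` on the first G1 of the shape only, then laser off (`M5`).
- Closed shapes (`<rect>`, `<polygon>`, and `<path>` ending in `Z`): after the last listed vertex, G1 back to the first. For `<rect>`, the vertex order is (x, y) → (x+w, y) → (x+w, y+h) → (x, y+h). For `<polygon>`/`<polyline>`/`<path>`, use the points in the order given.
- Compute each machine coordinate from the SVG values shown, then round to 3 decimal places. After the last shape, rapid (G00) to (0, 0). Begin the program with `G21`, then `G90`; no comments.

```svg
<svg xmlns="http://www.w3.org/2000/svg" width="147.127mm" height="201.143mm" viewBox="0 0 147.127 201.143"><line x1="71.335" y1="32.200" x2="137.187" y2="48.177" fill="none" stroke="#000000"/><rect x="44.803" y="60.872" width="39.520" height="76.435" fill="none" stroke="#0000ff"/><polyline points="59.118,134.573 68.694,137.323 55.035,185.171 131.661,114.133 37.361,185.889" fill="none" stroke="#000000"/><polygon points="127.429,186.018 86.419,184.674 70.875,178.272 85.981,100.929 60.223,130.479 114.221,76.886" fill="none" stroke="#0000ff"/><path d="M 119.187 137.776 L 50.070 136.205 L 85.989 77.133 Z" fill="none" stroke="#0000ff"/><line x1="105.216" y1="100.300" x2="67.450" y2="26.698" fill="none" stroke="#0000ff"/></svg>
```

Since the viewBox matches the mm dimensions, user units are millimetres directly. The only transform is the Y-flip y_m = 201.143 − y_svg.

Shape 1 is a line segment drawn with `<line>`. Its stroke #000000 means score at S510, F1737. After flipping Y the toolpath is (71.335,168.943) → (137.187,152.966).

Shape 2 is a rectangle drawn with `<rect>`. Its stroke #0000ff means engrave at S423, F2120. After flipping Y the toolpath is (44.803,140.271) → (84.323,140.271) → (84.323,63.836) → (44.803,63.836) → (44.803,140.271), returning to the start.

Shape 3 is a open polyline drawn with `<polyline>`. Its stroke #000000 means score at S510, F1737. After flipping Y the toolpath is (59.118,66.570) → (68.694,63.820) → (55.035,15.972) → (131.661,87.010) → (37.361,15.254).

Shape 4 is a closed polygon drawn with `<polygon>`. Its stroke #0000ff means engrave at S423, F2120. After flipping Y the toolpath is (127.429,15.125) → (86.419,16.469) → (70.875,22.871) → (85.981,100.214) → (60.223,70.664) → (114.221,124.257) → (127.429,15.125), returning to the start.

Shape 5 is a regular polygon drawn with `<path>`. Its stroke #0000ff means engrave at S423, F2120. After flipping Y the toolpath is (119.187,63.367) → (50.070,64.938) → (85.989,124.010) → (119.187,63.367), returning to the start.

Shape 6 is a line segment drawn with `<line>`. Its stroke #0000ff means engrave at S423, F2120. After flipping Y the toolpath is (105.216,100.843) → (67.450,174.445).

G21
G90
G00 X71.335 Y168.943
M3 S510
G1 X137.187 Y152.966 F1737
M5
G00 X44.803 Y140.271
M3 S423
G1 X84.323 Y140.271 F2120
G1 X84.323 Y63.836
G1 X44.803 Y63.836
G1 X44.803 Y140.271
M5
G00 X59.118 Y66.570
M3 S510
G1 X68.694 Y63.820 F1737
G1 X55.035 Y15.972
G1 X131.661 Y87.010
G1 X37.361 Y15.254
M5
G00 X127.429 Y15.125
M3 S423
G1 X86.419 Y16.469 F2120
G1 X70.875 Y22.871
G1 X85.981 Y100.214
G1 X60.223 Y70.664
G1 X114.221 Y124.257
G1 X127.429 Y15.125
M5
G00 X119.187 Y63.367
M3 S423
G1 X50.070 Y64.938 F2120
G1 X85.989 Y124.010
G1 X119.187 Y63.367
M5
G00 X105.216 Y100.843
M3 S423
G1 X67.450 Y174.445 F2120
M5
G00 X0.000 Y0.000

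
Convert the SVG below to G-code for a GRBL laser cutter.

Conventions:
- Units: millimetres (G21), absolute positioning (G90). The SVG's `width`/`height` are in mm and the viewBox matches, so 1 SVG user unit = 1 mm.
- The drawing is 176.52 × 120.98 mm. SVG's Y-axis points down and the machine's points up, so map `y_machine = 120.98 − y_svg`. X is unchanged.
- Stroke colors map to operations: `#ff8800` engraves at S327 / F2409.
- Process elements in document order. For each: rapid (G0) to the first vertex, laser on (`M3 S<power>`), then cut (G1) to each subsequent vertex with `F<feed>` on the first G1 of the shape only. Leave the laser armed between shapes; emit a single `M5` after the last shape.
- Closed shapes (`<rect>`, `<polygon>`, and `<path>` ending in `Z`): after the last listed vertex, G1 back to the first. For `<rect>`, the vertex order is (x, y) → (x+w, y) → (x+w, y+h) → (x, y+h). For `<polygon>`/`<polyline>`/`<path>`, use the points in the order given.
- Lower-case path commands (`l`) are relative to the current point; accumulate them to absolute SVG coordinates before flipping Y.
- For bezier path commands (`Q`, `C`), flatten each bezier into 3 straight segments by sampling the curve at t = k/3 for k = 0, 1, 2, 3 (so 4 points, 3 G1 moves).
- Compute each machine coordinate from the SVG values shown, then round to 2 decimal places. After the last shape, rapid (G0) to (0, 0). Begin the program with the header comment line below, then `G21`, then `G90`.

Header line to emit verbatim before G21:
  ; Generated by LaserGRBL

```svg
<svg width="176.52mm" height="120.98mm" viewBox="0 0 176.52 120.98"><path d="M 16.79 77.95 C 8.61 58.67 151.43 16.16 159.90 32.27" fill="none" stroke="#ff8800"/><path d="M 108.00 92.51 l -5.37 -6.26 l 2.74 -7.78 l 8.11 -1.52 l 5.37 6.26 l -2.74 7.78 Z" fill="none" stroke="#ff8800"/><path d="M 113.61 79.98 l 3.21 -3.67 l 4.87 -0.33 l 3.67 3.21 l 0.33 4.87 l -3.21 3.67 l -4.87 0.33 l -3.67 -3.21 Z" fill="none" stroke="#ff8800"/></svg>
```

; Generated by LaserGRBL
G21
G90
G0 X16.79 Y43.03
M3 S327
G1 X48.37 Y67.02 F2409
G1 X117.22 Y88.31
G1 X159.90 Y88.71
G0 X108.00 Y28.47
M3 S327
G1 X102.63 Y34.73 F2409
G1 X105.37 Y42.51
G1 X113.48 Y44.03
G1 X118.85 Y37.77
G1 X116.11 Y29.99
G1 X108.00 Y28.47
G0 X113.61 Y41.00
M3 S327
G1 X116.82 Y44.67 F2409
G1 X121.69 Y45.00
G1 X125.36 Y41.79
G1 X125.69 Y36.92
G1 X122.48 Y33.25
G1 X117.61 Y32.92
G1 X113.94 Y36.13
G1 X113.61 Y41.00
M5
G0 X0.00 Y0.00

1 u = 1 mm; y_m = 120.98 − y.

[1] `<path>` cubic bezier, #ff8800→engrave S327 F2409: (16.79,43.03) → (48.37,67.02) → (117.22,88.31) → (159.90,88.71)

[2] `<path>` regular polygon, #ff8800→engrave S327 F2409: (108.00,28.47) → (102.63,34.73) → (105.37,42.51) → (113.48,44.03) → (118.85,37.77) → (116.11,29.99) → (108.00,28.47) (closed)

[3] `<path>` regular polygon, #ff8800→engrave S327 F2409: (113.61,41.00) → (116.82,44.67) → (121.69,45.00) → (125.36,41.79) → (125.69,36.92) → (122.48,33.25) → (117.61,32.92) → (113.94,36.13) → (113.61,41.00) (closed)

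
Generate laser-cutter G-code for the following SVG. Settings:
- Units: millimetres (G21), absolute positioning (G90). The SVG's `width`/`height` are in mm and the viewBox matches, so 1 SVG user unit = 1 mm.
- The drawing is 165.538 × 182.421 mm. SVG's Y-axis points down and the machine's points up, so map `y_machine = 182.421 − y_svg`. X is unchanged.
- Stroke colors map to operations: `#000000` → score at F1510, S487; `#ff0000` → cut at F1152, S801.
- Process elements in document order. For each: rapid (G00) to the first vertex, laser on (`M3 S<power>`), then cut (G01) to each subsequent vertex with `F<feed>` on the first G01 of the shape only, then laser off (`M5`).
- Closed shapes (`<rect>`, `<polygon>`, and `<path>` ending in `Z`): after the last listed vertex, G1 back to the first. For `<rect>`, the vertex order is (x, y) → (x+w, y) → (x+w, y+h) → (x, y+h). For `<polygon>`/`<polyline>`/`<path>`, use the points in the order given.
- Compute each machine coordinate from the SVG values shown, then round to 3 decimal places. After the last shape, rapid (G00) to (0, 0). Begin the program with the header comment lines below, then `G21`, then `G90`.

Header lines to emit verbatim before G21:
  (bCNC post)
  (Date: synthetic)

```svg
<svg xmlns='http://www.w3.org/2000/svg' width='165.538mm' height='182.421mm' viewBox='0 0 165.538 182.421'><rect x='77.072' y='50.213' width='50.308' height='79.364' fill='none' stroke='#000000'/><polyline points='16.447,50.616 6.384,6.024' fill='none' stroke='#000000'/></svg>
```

(bCNC post)
(Date: synthetic)
G21
G90
G00 X77.072 Y132.208
M3 S487
G01 X127.380 Y132.208 F1510
G01 X127.380 Y52.844
G01 X77.072 Y52.844
G01 X77.072 Y132.208
M5
G00 X16.447 Y131.805
M3 S487
G01 X6.384 Y176.397 F1510
M5
G00 X0.000 Y0.000

Since the viewBox matches the mm dimensions, user units are millimetres directly. The only transform is the Y-flip y_m = 182.421 − y_svg.

Shape 1 is a rectangle drawn with `<rect>`. Its stroke #000000 means score at S487, F1510. After flipping Y the toolpath is (77.072,132.208) → (127.380,132.208) → (127.380,52.844) → (77.072,52.844) → (77.072,132.208), returning to the start.

Shape 2 is a line segment drawn with `<polyline>`. Its stroke #000000 means score at S487, F1510. After flipping Y the toolpath is (16.447,131.805) → (6.384,176.397).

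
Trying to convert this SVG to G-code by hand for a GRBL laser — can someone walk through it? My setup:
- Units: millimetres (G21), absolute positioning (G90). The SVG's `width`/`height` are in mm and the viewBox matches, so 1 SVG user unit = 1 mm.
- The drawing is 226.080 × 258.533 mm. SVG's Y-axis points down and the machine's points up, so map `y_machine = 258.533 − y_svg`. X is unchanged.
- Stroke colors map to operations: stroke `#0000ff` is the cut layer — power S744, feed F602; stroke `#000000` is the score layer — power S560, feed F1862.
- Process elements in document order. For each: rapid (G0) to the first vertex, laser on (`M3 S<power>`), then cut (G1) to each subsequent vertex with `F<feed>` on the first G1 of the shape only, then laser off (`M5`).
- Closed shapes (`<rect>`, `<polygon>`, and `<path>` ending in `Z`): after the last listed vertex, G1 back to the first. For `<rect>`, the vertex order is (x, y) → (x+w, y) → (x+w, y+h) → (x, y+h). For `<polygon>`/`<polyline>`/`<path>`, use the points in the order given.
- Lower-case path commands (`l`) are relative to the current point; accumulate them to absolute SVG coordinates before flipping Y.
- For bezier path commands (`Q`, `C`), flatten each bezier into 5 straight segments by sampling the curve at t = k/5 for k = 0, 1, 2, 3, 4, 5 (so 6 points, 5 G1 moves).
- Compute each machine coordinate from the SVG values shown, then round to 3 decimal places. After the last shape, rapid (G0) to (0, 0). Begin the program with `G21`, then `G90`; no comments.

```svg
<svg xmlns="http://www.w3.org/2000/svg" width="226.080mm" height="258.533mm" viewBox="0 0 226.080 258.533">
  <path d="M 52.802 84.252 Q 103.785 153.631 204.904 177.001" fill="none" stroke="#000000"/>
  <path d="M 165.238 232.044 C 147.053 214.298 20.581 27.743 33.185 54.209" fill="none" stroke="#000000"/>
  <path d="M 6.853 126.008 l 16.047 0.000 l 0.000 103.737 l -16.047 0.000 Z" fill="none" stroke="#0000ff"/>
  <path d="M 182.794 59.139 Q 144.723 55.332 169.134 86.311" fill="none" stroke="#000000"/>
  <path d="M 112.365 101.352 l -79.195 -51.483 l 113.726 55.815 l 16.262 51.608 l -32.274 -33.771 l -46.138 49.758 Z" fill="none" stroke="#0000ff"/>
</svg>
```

Since the viewBox matches the mm dimensions, user units are millimetres directly. The only transform is the Y-flip y_m = 258.533 − y_svg.

Shape 1 is a quadratic bezier drawn with `<path>`. Its stroke #000000 means score at S560, F1862. After flipping Y the toolpath is (52.802,174.281) → (75.201,148.370) → (101.610,126.139) → (132.031,107.589) → (166.462,92.720) → (204.904,81.532).

Shape 2 is a cubic bezier drawn with `<path>`. Its stroke #000000 means score at S560, F1862. After flipping Y the toolpath is (165.238,26.489) → (143.311,54.339) → (107.269,104.375) → (68.985,158.270) → (40.333,197.696) → (33.185,204.324).

Shape 3 is a rectangle drawn with `<path>`. Its stroke #0000ff means cut at S744, F602. After flipping Y the toolpath is (6.853,132.525) → (22.900,132.525) → (22.900,28.788) → (6.853,28.788) → (6.853,132.525), returning to the start.

Shape 4 is a quadratic bezier drawn with `<path>`. Its stroke #000000 means score at S560, F1862. After flipping Y the toolpath is (182.794,199.394) → (170.065,199.525) → (162.334,196.874) → (159.602,191.439) → (161.869,183.222) → (169.134,172.222).

Shape 5 is a closed polygon drawn with `<path>`. Its stroke #0000ff means cut at S744, F602. After flipping Y the toolpath is (112.365,157.181) → (33.170,208.664) → (146.896,152.849) → (163.158,101.241) → (130.884,135.012) → (84.746,85.254) → (112.365,157.181), returning to the start.

G21
G90
G0 X52.802 Y174.281
M3 S560
G1 X75.201 Y148.370 F1862
G1 X101.610 Y126.139
G1 X132.031 Y107.589
G1 X166.462 Y92.720
G1 X204.904 Y81.532
M5
G0 X165.238 Y26.489
M3 S560
G1 X143.311 Y54.339 F1862
G1 X107.269 Y104.375
G1 X68.985 Y158.270
G1 X40.333 Y197.696
G1 X33.185 Y204.324
M5
G0 X6.853 Y132.525
M3 S744
G1 X22.900 Y132.525 F602
G1 X22.900 Y28.788
G1 X6.853 Y28.788
G1 X6.853 Y132.525
M5
G0 X182.794 Y199.394
M3 S560
G1 X170.065 Y199.525 F1862
G1 X162.334 Y196.874
G1 X159.602 Y191.439
G1 X161.869 Y183.222
G1 X169.134 Y172.222
M5
G0 X112.365 Y157.181
M3 S744
G1 X33.170 Y208.664 F602
G1 X146.896 Y152.849
G1 X163.158 Y101.241
G1 X130.884 Y135.012
G1 X84.746 Y85.254
G1 X112.365 Y157.181
M5
G0 X0.000 Y0.000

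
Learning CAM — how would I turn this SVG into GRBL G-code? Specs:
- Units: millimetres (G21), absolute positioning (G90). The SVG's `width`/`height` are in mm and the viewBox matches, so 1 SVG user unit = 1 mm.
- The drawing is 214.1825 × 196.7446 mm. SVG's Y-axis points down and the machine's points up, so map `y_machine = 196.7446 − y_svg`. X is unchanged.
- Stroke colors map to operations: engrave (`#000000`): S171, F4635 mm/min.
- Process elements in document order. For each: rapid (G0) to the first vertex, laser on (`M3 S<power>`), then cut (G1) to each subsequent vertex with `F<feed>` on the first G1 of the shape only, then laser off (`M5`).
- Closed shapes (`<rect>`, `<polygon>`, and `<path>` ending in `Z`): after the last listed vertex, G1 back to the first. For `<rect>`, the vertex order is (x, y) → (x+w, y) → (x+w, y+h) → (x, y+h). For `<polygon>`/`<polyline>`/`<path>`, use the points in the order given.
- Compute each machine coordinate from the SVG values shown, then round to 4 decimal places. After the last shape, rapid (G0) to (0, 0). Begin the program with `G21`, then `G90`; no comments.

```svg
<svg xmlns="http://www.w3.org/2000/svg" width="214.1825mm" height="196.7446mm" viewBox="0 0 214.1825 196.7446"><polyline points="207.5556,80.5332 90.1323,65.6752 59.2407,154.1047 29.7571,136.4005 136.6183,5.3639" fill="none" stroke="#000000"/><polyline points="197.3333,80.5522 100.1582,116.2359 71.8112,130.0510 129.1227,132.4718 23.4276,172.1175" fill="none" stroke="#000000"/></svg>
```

Since the viewBox matches the mm dimensions, user units are millimetres directly. The only transform is the Y-flip y_m = 196.7446 − y_svg.

Shape 1 is a open polyline drawn with `<polyline>`. Its stroke #000000 means engrave at S171, F4635. After flipping Y the toolpath is (207.5556,116.2114) → (90.1323,131.0694) → (59.2407,42.6399) → (29.7571,60.3441) → (136.6183,191.3807).

Shape 2 is a open polyline drawn with `<polyline>`. Its stroke #000000 means engrave at S171, F4635. After flipping Y the toolpath is (197.3333,116.1924) → (100.1582,80.5087) → (71.8112,66.6936) → (129.1227,64.2728) → (23.4276,24.6271).

G21
G90
G0 X207.5556 Y116.2114
M3 S171
G1 X90.1323 Y131.0694 F4635
G1 X59.2407 Y42.6399
G1 X29.7571 Y60.3441
G1 X136.6183 Y191.3807
M5
G0 X197.3333 Y116.1924
M3 S171
G1 X100.1582 Y80.5087 F4635
G1 X71.8112 Y66.6936
G1 X129.1227 Y64.2728
G1 X23.4276 Y24.6271
M5
G0 X0.0000 Y0.0000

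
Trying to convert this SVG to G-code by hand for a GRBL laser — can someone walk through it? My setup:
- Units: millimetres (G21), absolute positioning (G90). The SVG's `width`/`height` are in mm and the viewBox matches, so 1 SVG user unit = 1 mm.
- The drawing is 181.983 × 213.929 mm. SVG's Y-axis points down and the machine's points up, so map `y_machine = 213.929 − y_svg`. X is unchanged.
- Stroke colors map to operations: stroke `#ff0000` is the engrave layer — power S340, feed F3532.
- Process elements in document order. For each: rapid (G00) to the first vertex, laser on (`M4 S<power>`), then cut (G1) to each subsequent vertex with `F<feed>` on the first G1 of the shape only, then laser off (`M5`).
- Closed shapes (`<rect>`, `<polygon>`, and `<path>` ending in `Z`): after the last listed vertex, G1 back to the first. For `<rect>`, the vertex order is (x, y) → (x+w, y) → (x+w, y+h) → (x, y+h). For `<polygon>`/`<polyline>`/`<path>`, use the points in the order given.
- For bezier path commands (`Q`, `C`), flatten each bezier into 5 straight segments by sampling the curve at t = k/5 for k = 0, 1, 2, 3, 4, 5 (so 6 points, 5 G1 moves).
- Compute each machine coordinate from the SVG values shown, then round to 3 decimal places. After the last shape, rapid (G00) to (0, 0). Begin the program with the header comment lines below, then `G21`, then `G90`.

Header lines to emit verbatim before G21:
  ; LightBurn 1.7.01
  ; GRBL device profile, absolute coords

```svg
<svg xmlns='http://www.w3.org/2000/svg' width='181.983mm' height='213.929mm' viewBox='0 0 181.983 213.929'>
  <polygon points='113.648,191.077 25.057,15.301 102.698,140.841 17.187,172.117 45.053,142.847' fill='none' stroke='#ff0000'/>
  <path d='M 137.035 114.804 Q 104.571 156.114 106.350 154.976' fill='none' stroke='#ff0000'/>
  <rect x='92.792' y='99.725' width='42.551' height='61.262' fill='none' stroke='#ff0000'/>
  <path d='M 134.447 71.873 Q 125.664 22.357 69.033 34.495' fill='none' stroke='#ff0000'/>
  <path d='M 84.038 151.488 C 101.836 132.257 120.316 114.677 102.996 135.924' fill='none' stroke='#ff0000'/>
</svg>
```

viewBox `0 0 181.983 213.929` with mm width/height → 1 unit = 1 mm. Flip: y_m = 213.929 − y_svg.

**Shape 1** — `<polygon>` closed polygon, stroke `#ff0000` → engrave (S340, F3532). Machine vertices: (113.648,22.852) → (25.057,198.628) → (102.698,73.088) → (17.187,41.812) → (45.053,71.082) → (113.648,22.852). Closed: final G1 returns to the first vertex.

**Shape 2** — `<path>` quadratic bezier, stroke `#ff0000` → engrave (S340, F3532). Control points (SVG): P0=(137.035,114.804), P1=(104.571,156.114), P2=(106.350,154.976); sampled at t=k/5. Machine vertices: (137.035,99.125) → (125.419,84.299) → (116.543,72.869) → (110.406,64.834) → (107.008,60.196) → (106.350,58.953). Open path.

**Shape 3** — `<rect>` rectangle, stroke `#ff0000` → engrave (S340, F3532). Machine vertices: (92.792,114.204) → (135.343,114.204) → (135.343,52.942) → (92.792,52.942) → (92.792,114.204). Closed: final G1 returns to the first vertex.

**Shape 4** — `<path>` quadratic bezier, stroke `#ff0000` → engrave (S340, F3532). Control points (SVG): P0=(134.447,71.873), P1=(125.664,22.357), P2=(69.033,34.495); sampled at t=k/5. Machine vertices: (134.447,142.056) → (129.020,159.396) → (119.765,171.804) → (106.682,179.280) → (89.771,181.823) → (69.033,179.434). Open path.

**Shape 5** — `<path>` cubic bezier, stroke `#ff0000` → engrave (S340, F3532). Control points (SVG): P0=(84.038,151.488), P1=(101.836,132.257), P2=(120.316,114.677), P3=(102.996,135.924); sampled at t=k/5. Machine vertices: (84.038,62.441) → (94.507,73.484) → (103.388,82.346) → (108.931,87.244) → (109.384,86.391) → (102.996,78.005). Open path.

; LightBurn 1.7.01
; GRBL device profile, absolute coords
G21
G90
G00 X113.648 Y22.852
M4 S340
G1 X25.057 Y198.628 F3532
G1 X102.698 Y73.088
G1 X17.187 Y41.812
G1 X45.053 Y71.082
G1 X113.648 Y22.852
M5
G00 X137.035 Y99.125
M4 S340
G1 X125.419 Y84.299 F3532
G1 X116.543 Y72.869
G1 X110.406 Y64.834
G1 X107.008 Y60.196
G1 X106.350 Y58.953
M5
G00 X92.792 Y114.204
M4 S340
G1 X135.343 Y114.204 F3532
G1 X135.343 Y52.942
G1 X92.792 Y52.942
G1 X92.792 Y114.204
M5
G00 X134.447 Y142.056
M4 S340
G1 X129.020 Y159.396 F3532
G1 X119.765 Y171.804
G1 X106.682 Y179.280
G1 X89.771 Y181.823
G1 X69.033 Y179.434
M5
G00 X84.038 Y62.441
M4 S340
G1 X94.507 Y73.484 F3532
G1 X103.388 Y82.346
G1 X108.931 Y87.244
G1 X109.384 Y86.391
G1 X102.996 Y78.005
M5
G00 X0.000 Y0.000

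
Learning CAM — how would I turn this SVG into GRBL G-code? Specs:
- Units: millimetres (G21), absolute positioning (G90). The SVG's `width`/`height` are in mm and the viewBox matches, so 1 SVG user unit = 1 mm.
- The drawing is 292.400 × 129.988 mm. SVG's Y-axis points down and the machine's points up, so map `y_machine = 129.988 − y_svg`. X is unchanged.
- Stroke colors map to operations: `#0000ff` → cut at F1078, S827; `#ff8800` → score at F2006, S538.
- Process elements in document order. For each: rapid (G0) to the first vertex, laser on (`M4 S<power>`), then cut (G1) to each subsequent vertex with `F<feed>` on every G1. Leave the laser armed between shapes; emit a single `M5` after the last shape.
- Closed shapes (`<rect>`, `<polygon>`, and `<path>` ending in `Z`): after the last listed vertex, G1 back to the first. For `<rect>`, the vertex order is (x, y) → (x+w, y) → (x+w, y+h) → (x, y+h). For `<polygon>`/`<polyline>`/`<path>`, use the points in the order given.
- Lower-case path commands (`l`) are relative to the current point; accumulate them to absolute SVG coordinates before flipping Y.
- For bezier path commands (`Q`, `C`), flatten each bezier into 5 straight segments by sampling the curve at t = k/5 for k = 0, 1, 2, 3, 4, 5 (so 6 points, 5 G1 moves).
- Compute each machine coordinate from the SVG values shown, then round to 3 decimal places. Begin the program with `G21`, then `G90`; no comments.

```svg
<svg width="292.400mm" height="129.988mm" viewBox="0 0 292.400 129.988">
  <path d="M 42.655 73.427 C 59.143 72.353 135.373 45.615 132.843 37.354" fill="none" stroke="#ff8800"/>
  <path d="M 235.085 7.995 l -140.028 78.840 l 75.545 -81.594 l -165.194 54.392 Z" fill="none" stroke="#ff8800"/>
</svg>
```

1 u = 1 mm; y_m = 129.988 − y.

[1] `<path>` cubic bezier, #ff8800→score S538 F2006: (42.655,56.561) → (58.609,59.932) → (82.253,67.343) → (106.938,76.677) → (126.018,85.813) → (132.843,92.634)

[2] `<path>` closed polygon, #ff8800→score S538 F2006: (235.085,121.993) → (95.057,43.153) → (170.602,124.747) → (5.408,70.355) → (235.085,121.993) (closed)

G21
G90
G0 X42.655 Y56.561
M4 S538
G1 X58.609 Y59.932 F2006
G1 X82.253 Y67.343 F2006
G1 X106.938 Y76.677 F2006
G1 X126.018 Y85.813 F2006
G1 X132.843 Y92.634 F2006
G0 X235.085 Y121.993
M4 S538
G1 X95.057 Y43.153 F2006
G1 X170.602 Y124.747 F2006
G1 X5.408 Y70.355 F2006
G1 X235.085 Y121.993 F2006
M5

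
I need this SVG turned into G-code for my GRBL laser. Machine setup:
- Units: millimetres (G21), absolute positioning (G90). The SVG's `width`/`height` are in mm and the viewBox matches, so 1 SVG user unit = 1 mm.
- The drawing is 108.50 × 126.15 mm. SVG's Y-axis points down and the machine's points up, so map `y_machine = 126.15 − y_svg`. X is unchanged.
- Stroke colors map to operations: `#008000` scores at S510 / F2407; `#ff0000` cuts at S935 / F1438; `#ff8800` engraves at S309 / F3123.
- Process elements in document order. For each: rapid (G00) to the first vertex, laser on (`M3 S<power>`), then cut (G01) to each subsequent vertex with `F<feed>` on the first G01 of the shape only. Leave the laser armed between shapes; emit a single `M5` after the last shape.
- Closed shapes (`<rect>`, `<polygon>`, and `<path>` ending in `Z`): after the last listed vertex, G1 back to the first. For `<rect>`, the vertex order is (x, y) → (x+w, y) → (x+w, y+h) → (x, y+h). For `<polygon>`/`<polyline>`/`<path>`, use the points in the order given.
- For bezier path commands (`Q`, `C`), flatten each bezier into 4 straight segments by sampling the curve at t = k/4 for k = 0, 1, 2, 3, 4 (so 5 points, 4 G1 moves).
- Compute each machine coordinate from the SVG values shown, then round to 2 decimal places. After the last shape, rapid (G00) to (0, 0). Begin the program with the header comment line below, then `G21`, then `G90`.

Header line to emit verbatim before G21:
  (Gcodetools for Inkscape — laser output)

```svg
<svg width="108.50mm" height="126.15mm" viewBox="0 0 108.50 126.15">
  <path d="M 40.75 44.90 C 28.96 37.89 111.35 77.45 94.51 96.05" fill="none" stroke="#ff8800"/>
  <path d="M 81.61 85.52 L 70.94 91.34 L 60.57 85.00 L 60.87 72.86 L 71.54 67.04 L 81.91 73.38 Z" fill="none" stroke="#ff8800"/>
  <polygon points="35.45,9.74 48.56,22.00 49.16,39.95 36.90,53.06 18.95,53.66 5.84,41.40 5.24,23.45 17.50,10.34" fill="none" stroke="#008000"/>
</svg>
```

1 u = 1 mm; y_m = 126.15 − y.

[1] `<path>` cubic bezier, #ff8800→engrave S309 F3123: (40.75,81.25) → (46.54,78.83) → (69.52,65.28) → (91.56,46.92) → (94.51,30.10)

[2] `<path>` regular polygon, #ff8800→engrave S309 F3123: (81.61,40.63) → (70.94,34.81) → (60.57,41.15) → (60.87,53.29) → (71.54,59.11) → (81.91,52.77) → (81.61,40.63) (closed)

[3] `<polygon>` regular polygon, #008000→score S510 F2407: (35.45,116.41) → (48.56,104.15) → (49.16,86.20) → (36.90,73.09) → (18.95,72.49) → (5.84,84.75) → (5.24,102.70) → (17.50,115.81) → (35.45,116.41) (closed)

(Gcodetools for Inkscape — laser output)
G21
G90
G00 X40.75 Y81.25
M3 S309
G01 X46.54 Y78.83 F3123
G01 X69.52 Y65.28
G01 X91.56 Y46.92
G01 X94.51 Y30.10
G00 X81.61 Y40.63
M3 S309
G01 X70.94 Y34.81 F3123
G01 X60.57 Y41.15
G01 X60.87 Y53.29
G01 X71.54 Y59.11
G01 X81.91 Y52.77
G01 X81.61 Y40.63
G00 X35.45 Y116.41
M3 S510
G01 X48.56 Y104.15 F2407
G01 X49.16 Y86.20
G01 X36.90 Y73.09
G01 X18.95 Y72.49
G01 X5.84 Y84.75
G01 X5.24 Y102.70
G01 X17.50 Y115.81
G01 X35.45 Y116.41
M5
G00 X0.00 Y0.00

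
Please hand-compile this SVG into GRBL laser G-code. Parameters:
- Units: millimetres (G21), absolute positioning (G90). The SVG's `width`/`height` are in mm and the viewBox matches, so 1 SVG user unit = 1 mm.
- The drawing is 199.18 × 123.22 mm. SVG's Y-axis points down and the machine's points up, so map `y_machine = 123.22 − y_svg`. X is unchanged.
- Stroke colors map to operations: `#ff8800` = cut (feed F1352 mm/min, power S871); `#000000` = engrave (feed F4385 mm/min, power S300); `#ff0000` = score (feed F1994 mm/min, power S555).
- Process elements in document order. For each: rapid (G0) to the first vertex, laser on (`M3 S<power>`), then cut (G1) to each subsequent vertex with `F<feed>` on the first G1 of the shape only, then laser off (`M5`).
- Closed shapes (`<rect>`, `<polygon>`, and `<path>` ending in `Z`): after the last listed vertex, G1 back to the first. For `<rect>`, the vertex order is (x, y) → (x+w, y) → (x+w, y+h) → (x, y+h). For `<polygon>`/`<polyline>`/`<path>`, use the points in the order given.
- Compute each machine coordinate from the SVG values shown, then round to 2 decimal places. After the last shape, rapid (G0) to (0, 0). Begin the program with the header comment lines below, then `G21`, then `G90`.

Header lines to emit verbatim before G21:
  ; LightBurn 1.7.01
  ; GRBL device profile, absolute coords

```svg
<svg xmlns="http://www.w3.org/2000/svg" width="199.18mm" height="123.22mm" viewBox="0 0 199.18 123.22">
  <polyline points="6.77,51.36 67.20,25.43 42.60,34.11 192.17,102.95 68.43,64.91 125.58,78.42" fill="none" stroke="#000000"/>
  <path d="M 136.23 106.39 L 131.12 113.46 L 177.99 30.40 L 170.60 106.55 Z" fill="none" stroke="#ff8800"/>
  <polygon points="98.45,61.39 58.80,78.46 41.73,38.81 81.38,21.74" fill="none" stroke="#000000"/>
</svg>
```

; LightBurn 1.7.01
; GRBL device profile, absolute coords
G21
G90
G0 X6.77 Y71.86
M3 S300
G1 X67.20 Y97.79 F4385
G1 X42.60 Y89.11
G1 X192.17 Y20.27
G1 X68.43 Y58.31
G1 X125.58 Y44.80
M5
G0 X136.23 Y16.83
M3 S871
G1 X131.12 Y9.76 F1352
G1 X177.99 Y92.82
G1 X170.60 Y16.67
G1 X136.23 Y16.83
M5
G0 X98.45 Y61.83
M3 S300
G1 X58.80 Y44.76 F4385
G1 X41.73 Y84.41
G1 X81.38 Y101.48
G1 X98.45 Y61.83
M5
G0 X0.00 Y0.00

1 u = 1 mm; y_m = 123.22 − y.

[1] `<polyline>` open polyline, #000000→engrave S300 F4385: (6.77,71.86) → (67.20,97.79) → (42.60,89.11) → (192.17,20.27) → (68.43,58.31) → (125.58,44.80)

[2] `<path>` closed polygon, #ff8800→cut S871 F1352: (136.23,16.83) → (131.12,9.76) → (177.99,92.82) → (170.60,16.67) → (136.23,16.83) (closed)

[3] `<polygon>` regular polygon, #000000→engrave S300 F4385: (98.45,61.83) → (58.80,44.76) → (41.73,84.41) → (81.38,101.48) → (98.45,61.83) (closed)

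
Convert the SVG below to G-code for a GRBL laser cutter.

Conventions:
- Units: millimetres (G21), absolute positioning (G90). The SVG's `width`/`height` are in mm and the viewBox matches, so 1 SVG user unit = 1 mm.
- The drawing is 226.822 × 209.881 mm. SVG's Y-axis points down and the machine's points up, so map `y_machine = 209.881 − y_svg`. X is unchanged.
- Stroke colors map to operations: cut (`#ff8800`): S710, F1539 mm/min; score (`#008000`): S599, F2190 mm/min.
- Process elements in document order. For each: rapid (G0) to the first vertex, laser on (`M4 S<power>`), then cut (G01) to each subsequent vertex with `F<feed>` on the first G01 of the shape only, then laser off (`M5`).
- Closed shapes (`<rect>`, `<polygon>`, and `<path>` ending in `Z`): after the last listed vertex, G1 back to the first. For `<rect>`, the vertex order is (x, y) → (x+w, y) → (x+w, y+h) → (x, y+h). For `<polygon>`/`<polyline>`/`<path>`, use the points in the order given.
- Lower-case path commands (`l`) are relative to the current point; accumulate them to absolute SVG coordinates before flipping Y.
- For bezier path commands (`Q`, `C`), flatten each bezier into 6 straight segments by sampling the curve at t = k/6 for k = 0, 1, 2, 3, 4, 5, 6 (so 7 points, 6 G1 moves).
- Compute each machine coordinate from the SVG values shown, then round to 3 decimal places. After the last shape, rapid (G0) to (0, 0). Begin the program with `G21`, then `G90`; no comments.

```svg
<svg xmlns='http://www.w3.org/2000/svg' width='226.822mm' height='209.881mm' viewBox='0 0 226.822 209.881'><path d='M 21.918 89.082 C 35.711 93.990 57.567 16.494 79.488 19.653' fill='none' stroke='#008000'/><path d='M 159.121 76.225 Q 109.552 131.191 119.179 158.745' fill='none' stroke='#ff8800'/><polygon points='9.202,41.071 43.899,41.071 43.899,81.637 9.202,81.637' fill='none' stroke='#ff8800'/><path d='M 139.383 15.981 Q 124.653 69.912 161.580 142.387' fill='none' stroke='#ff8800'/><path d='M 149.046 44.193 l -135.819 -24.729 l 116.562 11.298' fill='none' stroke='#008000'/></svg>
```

G21
G90
G0 X21.918 Y120.799
M4 S599
G01 X29.449 Y124.457 F2190
G01 X38.102 Y137.320
G01 X47.655 Y154.858
G01 X57.885 Y172.541
G01 X68.570 Y185.841
G01 X79.488 Y190.228
M5
G0 X159.121 Y133.656
M4 S710
G01 X144.242 Y116.095 F1539
G01 X132.652 Y100.058
G01 X124.351 Y85.543
G01 X119.338 Y72.551
G01 X117.614 Y61.082
G01 X119.179 Y51.136
M5
G0 X9.202 Y168.810
M4 S710
G01 X43.899 Y168.810 F1539
G01 X43.899 Y128.244
G01 X9.202 Y128.244
G01 X9.202 Y168.810
M5
G0 X139.383 Y193.900
M4 S710
G01 X135.908 Y175.408 F1539
G01 X135.303 Y155.886
G01 X137.567 Y135.333
G01 X142.702 Y113.750
G01 X150.706 Y91.137
G01 X161.580 Y67.494
M5
G0 X149.046 Y165.688
M4 S599
G01 X13.227 Y190.417 F2190
G01 X129.789 Y179.119
M5
G0 X0.000 Y0.000

viewBox `0 0 226.822 209.881` with mm width/height → 1 unit = 1 mm. Flip: y_m = 209.881 − y_svg.

**Shape 1** — `<path>` cubic bezier, stroke `#008000` → score (S599, F2190). Control points (SVG): P0=(21.918,89.082), P1=(35.711,93.990), P2=(57.567,16.494), P3=(79.488,19.653); sampled at t=k/6. Machine vertices: (21.918,120.799) → (29.449,124.457) → (38.102,137.320) → (47.655,154.858) → (57.885,172.541) → (68.570,185.841) → (79.488,190.228). Open path.

**Shape 2** — `<path>` quadratic bezier, stroke `#ff8800` → cut (S710, F1539). Control points (SVG): P0=(159.121,76.225), P1=(109.552,131.191), P2=(119.179,158.745); sampled at t=k/6. Machine vertices: (159.121,133.656) → (144.242,116.095) → (132.652,100.058) → (124.351,85.543) → (119.338,72.551) → (117.614,61.082) → (119.179,51.136). Open path.

**Shape 3** — `<polygon>` rectangle, stroke `#ff8800` → cut (S710, F1539). Machine vertices: (9.202,168.810) → (43.899,168.810) → (43.899,128.244) → (9.202,128.244) → (9.202,168.810). Closed: final G1 returns to the first vertex.

**Shape 4** — `<path>` quadratic bezier, stroke `#ff8800` → cut (S710, F1539). Control points (SVG): P0=(139.383,15.981), P1=(124.653,69.912), P2=(161.580,142.387); sampled at t=k/6. Machine vertices: (139.383,193.900) → (135.908,175.408) → (135.303,155.886) → (137.567,135.333) → (142.702,113.750) → (150.706,91.137) → (161.580,67.494). Open path.

**Shape 5** — `<path>` open polyline, stroke `#008000` → score (S599, F2190). Machine vertices: (149.046,165.688) → (13.227,190.417) → (129.789,179.119). Open path.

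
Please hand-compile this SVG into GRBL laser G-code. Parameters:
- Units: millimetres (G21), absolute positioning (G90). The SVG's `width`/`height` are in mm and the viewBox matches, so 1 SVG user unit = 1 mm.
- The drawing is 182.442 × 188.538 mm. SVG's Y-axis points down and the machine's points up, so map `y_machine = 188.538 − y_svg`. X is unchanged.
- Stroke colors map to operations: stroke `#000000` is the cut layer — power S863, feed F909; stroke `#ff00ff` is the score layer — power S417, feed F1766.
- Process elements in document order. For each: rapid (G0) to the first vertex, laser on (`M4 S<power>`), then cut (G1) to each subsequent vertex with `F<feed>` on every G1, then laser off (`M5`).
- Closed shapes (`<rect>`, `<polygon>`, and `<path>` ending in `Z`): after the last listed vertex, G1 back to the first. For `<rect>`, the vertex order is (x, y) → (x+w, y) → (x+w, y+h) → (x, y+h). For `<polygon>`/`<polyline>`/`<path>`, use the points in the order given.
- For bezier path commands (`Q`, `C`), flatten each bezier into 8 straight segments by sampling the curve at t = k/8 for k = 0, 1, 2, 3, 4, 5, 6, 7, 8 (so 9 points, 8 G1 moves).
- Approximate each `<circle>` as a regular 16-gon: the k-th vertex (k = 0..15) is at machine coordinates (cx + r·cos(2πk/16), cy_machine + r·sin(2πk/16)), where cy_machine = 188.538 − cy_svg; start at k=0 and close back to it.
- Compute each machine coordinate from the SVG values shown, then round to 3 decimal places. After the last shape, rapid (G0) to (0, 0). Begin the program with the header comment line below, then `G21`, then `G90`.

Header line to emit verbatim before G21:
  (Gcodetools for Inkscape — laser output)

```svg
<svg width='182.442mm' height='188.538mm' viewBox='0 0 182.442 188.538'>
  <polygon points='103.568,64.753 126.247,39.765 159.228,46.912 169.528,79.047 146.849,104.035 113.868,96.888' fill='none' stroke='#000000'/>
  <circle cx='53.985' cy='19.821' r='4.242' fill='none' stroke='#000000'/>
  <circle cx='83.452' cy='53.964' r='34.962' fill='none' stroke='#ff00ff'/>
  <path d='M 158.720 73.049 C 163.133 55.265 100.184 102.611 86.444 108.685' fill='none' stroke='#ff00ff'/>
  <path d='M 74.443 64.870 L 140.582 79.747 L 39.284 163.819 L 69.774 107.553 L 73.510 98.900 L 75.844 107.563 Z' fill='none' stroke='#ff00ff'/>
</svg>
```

viewBox `0 0 182.442 188.538` with mm width/height → 1 unit = 1 mm. Flip: y_m = 188.538 − y_svg.

**Shape 1** — `<polygon>` regular polygon, stroke `#000000` → cut (S863, F909). Machine vertices: (103.568,123.785) → (126.247,148.773) → (159.228,141.626) → (169.528,109.491) → (146.849,84.503) → (113.868,91.650) → (103.568,123.785). Closed: final G1 returns to the first vertex.

**Shape 2** — `<circle>` circle, stroke `#000000` → cut (S863, F909). Machine vertices: (58.227,168.717) → (57.904,170.340) → (56.985,171.717) → (55.608,172.636) → (53.985,172.959) → (52.362,172.636) → (50.985,171.717) → (50.066,170.340) → (49.743,168.717) → (50.066,167.094) → (50.985,165.717) → (52.362,164.798) → (53.985,164.475) → (55.608,164.798) → (56.985,165.717) → (57.904,167.094) → (58.227,168.717). Closed: final G1 returns to the first vertex.

**Shape 3** — `<circle>` circle, stroke `#ff00ff` → score (S417, F1766). Machine vertices: (118.414,134.574) → (115.753,147.953) → (108.174,159.296) → (96.831,166.875) → (83.452,169.536) → (70.073,166.875) → (58.730,159.296) → (51.151,147.953) → (48.490,134.574) → (51.151,121.195) → (58.730,109.852) → (70.073,102.273) → (83.452,99.612) → (96.831,102.273) → (108.174,109.852) → (115.753,121.195) → (118.414,134.574). Closed: final G1 returns to the first vertex.

**Shape 4** — `<path>` cubic bezier, stroke `#ff00ff` → score (S417, F1766). Control points (SVG): P0=(158.720,73.049), P1=(163.133,55.265), P2=(100.184,102.611), P3=(86.444,108.685); sampled at t=k/8. Machine vertices: (158.720,115.489) → (157.445,119.313) → (151.221,118.278) → (141.414,113.630) → (129.389,106.618) → (116.514,98.487) → (104.154,90.484) → (93.675,83.858) → (86.444,79.853). Open path.

**Shape 5** — `<path>` closed polygon, stroke `#ff00ff` → score (S417, F1766). Machine vertices: (74.443,123.668) → (140.582,108.791) → (39.284,24.719) → (69.774,80.985) → (73.510,89.638) → (75.844,80.975) → (74.443,123.668). Closed: final G1 returns to the first vertex.

(Gcodetools for Inkscape — laser output)
G21
G90
G0 X103.568 Y123.785
M4 S863
G1 X126.247 Y148.773 F909
G1 X159.228 Y141.626 F909
G1 X169.528 Y109.491 F909
G1 X146.849 Y84.503 F909
G1 X113.868 Y91.650 F909
G1 X103.568 Y123.785 F909
M5
G0 X58.227 Y168.717
M4 S863
G1 X57.904 Y170.340 F909
G1 X56.985 Y171.717 F909
G1 X55.608 Y172.636 F909
G1 X53.985 Y172.959 F909
G1 X52.362 Y172.636 F909
G1 X50.985 Y171.717 F909
G1 X50.066 Y170.340 F909
G1 X49.743 Y168.717 F909
G1 X50.066 Y167.094 F909
G1 X50.985 Y165.717 F909
G1 X52.362 Y164.798 F909
G1 X53.985 Y164.475 F909
G1 X55.608 Y164.798 F909
G1 X56.985 Y165.717 F909
G1 X57.904 Y167.094 F909
G1 X58.227 Y168.717 F909
M5
G0 X118.414 Y134.574
M4 S417
G1 X115.753 Y147.953 F1766
G1 X108.174 Y159.296 F1766
G1 X96.831 Y166.875 F1766
G1 X83.452 Y169.536 F1766
G1 X70.073 Y166.875 F1766
G1 X58.730 Y159.296 F1766
G1 X51.151 Y147.953 F1766
G1 X48.490 Y134.574 F1766
G1 X51.151 Y121.195 F1766
G1 X58.730 Y109.852 F1766
G1 X70.073 Y102.273 F1766
G1 X83.452 Y99.612 F1766
G1 X96.831 Y102.273 F1766
G1 X108.174 Y109.852 F1766
G1 X115.753 Y121.195 F1766
G1 X118.414 Y134.574 F1766
M5
G0 X158.720 Y115.489
M4 S417
G1 X157.445 Y119.313 F1766
G1 X151.221 Y118.278 F1766
G1 X141.414 Y113.630 F1766
G1 X129.389 Y106.618 F1766
G1 X116.514 Y98.487 F1766
G1 X104.154 Y90.484 F1766
G1 X93.675 Y83.858 F1766
G1 X86.444 Y79.853 F1766
M5
G0 X74.443 Y123.668
M4 S417
G1 X140.582 Y108.791 F1766
G1 X39.284 Y24.719 F1766
G1 X69.774 Y80.985 F1766
G1 X73.510 Y89.638 F1766
G1 X75.844 Y80.975 F1766
G1 X74.443 Y123.668 F1766
M5
G0 X0.000 Y0.000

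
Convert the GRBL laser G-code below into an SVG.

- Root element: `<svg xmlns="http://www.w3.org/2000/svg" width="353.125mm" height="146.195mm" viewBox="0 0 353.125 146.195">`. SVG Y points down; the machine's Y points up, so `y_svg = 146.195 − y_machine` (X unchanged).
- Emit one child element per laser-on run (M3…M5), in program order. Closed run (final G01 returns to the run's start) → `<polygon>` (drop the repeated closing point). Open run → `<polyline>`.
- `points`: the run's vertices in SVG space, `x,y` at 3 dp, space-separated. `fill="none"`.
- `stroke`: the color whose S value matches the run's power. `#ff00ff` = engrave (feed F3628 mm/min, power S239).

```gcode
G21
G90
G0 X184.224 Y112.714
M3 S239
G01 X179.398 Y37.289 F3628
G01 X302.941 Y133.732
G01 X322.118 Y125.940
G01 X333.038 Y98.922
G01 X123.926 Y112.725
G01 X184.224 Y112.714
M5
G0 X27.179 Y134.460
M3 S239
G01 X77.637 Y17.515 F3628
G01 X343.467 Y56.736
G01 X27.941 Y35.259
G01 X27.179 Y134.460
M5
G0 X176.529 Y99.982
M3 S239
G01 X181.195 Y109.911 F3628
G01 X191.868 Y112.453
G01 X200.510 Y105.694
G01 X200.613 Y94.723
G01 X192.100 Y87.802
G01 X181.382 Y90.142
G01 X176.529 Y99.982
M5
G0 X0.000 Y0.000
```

Each laser-on run becomes one SVG element. Flip Y back into SVG space with y_svg = 146.195 − y_machine. Every run uses S239, so all elements get stroke `#ff00ff` (engrave).

Run 1: The run returns to its start, so emit a `<polygon>` with points (Y-flipped): 184.224,33.481 179.398,108.906 302.941,12.463 322.118,20.255 333.038,47.273 123.926,33.470.

Run 2: The run returns to its start, so emit a `<polygon>` with points (Y-flipped): 27.179,11.735 77.637,128.680 343.467,89.459 27.941,110.936.

Run 3: The run returns to its start, so emit a `<polygon>` with points (Y-flipped): 176.529,46.213 181.195,36.284 191.868,33.742 200.510,40.501 200.613,51.472 192.100,58.393 181.382,56.053.

<svg xmlns="http://www.w3.org/2000/svg" width="353.125mm" height="146.195mm" viewBox="0 0 353.125 146.195">
  <polygon points="184.224,33.481 179.398,108.906 302.941,12.463 322.118,20.255 333.038,47.273 123.926,33.470" fill="none" stroke="#ff00ff"/>
  <polygon points="27.179,11.735 77.637,128.680 343.467,89.459 27.941,110.936" fill="none" stroke="#ff00ff"/>
  <polygon points="176.529,46.213 181.195,36.284 191.868,33.742 200.510,40.501 200.613,51.472 192.100,58.393 181.382,56.053" fill="none" stroke="#ff00ff"/>
</svg>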